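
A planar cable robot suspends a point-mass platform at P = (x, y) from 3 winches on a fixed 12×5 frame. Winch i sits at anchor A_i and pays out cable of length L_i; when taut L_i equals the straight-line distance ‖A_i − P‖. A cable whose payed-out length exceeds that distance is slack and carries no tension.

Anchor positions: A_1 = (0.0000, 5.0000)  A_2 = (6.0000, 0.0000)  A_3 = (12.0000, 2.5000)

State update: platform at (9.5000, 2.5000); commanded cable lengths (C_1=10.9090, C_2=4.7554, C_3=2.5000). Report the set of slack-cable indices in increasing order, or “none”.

cable 1: √((-9.5000)²+(2.5000)²)=9.8234, C_1=10.9090: slack
cable 2: √((-3.5000)²+(-2.5000)²)=4.3012, C_2=4.7554: slack
cable 3: √((2.5000)²+(0.0000)²)=2.5000, C_3=2.5000: taut

1, 2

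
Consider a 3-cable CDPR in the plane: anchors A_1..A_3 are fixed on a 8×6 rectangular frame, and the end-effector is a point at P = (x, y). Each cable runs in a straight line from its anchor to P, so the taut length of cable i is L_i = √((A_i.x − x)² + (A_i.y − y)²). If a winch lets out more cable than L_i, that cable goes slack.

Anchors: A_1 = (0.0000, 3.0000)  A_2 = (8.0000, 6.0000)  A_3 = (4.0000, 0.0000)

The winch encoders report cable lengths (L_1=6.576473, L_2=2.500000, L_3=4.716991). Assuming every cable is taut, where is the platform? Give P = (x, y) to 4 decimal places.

(6.5000, 4.0000)

circle eqns → linear via eq_j − eq_1; set k_j = A_j·A_j − L_j²
k_1 = 0.0000+9.0000−43.2500 = -34.2500
-16.0000·x − 6.0000·y = k_1−k_2 = -128.0000
-8.0000·x + 6.0000·y = k_1−k_3 = -28.0000
solve first two rows → x=6.5000, y=4.0000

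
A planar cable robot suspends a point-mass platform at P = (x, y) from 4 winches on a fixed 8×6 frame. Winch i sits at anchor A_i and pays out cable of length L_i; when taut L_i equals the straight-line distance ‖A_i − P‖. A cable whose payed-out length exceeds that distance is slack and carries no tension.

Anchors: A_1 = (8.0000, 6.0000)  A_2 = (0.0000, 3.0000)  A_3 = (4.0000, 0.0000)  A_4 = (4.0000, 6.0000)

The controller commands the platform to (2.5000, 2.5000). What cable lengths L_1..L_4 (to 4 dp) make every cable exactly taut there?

L_1 = √((8.0000−2.5000)² + (6.0000−2.5000)²) = 6.5192
L_2 = √((0.0000−2.5000)² + (3.0000−2.5000)²) = 2.5495
L_3 = √((4.0000−2.5000)² + (0.0000−2.5000)²) = 2.9155
L_4 = √((4.0000−2.5000)² + (6.0000−2.5000)²) = 3.8079

(6.5192, 2.5495, 2.9155, 3.8079)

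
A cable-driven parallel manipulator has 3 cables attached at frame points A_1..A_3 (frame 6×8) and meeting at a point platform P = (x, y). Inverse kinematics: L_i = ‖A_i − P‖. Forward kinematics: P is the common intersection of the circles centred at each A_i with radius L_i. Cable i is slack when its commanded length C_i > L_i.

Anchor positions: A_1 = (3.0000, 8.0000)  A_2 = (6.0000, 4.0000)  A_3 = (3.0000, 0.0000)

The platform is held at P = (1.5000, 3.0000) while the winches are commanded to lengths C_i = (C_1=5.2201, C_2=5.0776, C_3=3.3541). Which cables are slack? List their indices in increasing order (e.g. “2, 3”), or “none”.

2

i=1: geometric 5.2202 vs commanded 5.2201 ⇒ taut
i=2: geometric 4.6098 vs commanded 5.0776 ⇒ slack
i=3: geometric 3.3541 vs commanded 3.3541 ⇒ taut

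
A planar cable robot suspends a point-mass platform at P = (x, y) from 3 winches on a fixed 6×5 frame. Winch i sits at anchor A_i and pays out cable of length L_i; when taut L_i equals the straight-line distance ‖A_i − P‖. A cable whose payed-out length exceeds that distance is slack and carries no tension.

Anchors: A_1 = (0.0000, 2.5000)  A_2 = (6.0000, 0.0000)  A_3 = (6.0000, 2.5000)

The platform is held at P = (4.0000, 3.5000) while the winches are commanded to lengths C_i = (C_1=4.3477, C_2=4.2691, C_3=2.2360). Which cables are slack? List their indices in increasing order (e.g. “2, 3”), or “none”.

i=1: geometric 4.1231 vs commanded 4.3477 ⇒ slack
i=2: geometric 4.0311 vs commanded 4.2691 ⇒ slack
i=3: geometric 2.2361 vs commanded 2.2360 ⇒ taut

1, 2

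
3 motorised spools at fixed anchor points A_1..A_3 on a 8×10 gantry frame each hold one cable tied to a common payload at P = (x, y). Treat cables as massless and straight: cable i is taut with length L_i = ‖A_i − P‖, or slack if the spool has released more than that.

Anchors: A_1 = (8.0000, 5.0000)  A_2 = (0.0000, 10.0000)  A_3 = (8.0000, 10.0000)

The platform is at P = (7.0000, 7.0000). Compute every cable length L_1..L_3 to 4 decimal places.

(2.2361, 7.6158, 3.1623)

L_1 = √((8.0000−7.0000)² + (5.0000−7.0000)²) = 2.2361
L_2 = √((0.0000−7.0000)² + (10.0000−7.0000)²) = 7.6158
L_3 = √((8.0000−7.0000)² + (10.0000−7.0000)²) = 3.1623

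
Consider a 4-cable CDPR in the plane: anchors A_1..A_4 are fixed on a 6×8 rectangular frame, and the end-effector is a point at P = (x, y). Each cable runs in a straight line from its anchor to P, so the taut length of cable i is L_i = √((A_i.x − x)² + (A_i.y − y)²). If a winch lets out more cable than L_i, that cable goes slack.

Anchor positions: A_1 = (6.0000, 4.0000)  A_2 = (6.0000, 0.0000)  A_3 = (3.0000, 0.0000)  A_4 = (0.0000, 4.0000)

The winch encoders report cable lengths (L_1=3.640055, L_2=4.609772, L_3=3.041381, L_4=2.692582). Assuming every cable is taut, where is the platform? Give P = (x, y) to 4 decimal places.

each cable: (A_i−P)·(A_i−P) = L_i²; let k_i = ‖A_i‖²−L_i²
k_1 = 36.0000+16.0000−13.2500 = 38.7500
row 1: 0.0000x + 8.0000y = 24.0000  (k_2=14.7500)
row 2: 6.0000x + 8.0000y = 39.0000  (k_3=-0.2500)
row 3: 12.0000x + 0.0000y = 30.0000  (k_4=8.7500)
Cramer on rows 1–2 → x = 2.5000, y = 3.0000
check cable 4: ‖A_4−P‖² = 7.2500 ≈ L_4² = 7.2500 ✓

(2.5000, 3.0000)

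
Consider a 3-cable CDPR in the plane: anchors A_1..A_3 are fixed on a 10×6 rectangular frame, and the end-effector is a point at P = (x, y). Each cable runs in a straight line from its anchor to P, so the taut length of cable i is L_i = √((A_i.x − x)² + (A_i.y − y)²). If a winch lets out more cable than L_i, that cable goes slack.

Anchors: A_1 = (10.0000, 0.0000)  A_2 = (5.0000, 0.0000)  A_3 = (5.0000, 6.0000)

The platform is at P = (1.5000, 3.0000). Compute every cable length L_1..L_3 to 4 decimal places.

(9.0139, 4.6098, 4.6098)

L_1 = √((10.0000−1.5000)² + (0.0000−3.0000)²) = 9.0139
L_2 = √((5.0000−1.5000)² + (0.0000−3.0000)²) = 4.6098
L_3 = √((5.0000−1.5000)² + (6.0000−3.0000)²) = 4.6098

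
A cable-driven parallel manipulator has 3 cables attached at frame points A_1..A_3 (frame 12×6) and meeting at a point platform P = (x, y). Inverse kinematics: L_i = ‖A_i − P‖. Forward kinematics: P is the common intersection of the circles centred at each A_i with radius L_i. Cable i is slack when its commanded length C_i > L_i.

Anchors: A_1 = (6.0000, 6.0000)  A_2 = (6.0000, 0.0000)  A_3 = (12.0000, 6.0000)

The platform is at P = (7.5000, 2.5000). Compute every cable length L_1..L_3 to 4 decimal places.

(3.8079, 2.9155, 5.7009)

L_1: Δ = A_1−P = (-1.5000, 3.5000) → ‖Δ‖ = √14.5000 = 3.8079
L_2: Δ = A_2−P = (-1.5000, -2.5000) → ‖Δ‖ = √8.5000 = 2.9155
L_3: Δ = A_3−P = (4.5000, 3.5000) → ‖Δ‖ = √32.5000 = 5.7009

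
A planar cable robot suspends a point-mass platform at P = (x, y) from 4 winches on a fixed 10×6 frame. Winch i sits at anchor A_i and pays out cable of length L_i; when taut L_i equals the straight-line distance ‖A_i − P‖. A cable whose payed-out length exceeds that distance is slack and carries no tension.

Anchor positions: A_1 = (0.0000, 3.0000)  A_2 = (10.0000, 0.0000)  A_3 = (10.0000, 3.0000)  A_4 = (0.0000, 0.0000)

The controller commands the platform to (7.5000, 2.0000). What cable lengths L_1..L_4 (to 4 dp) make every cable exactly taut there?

(7.5664, 3.2016, 2.6926, 7.7621)

L_1 = √((0.0000−7.5000)² + (3.0000−2.0000)²) = 7.5664
L_2 = √((10.0000−7.5000)² + (0.0000−2.0000)²) = 3.2016
L_3 = √((10.0000−7.5000)² + (3.0000−2.0000)²) = 2.6926
L_4 = √((0.0000−7.5000)² + (0.0000−2.0000)²) = 7.7621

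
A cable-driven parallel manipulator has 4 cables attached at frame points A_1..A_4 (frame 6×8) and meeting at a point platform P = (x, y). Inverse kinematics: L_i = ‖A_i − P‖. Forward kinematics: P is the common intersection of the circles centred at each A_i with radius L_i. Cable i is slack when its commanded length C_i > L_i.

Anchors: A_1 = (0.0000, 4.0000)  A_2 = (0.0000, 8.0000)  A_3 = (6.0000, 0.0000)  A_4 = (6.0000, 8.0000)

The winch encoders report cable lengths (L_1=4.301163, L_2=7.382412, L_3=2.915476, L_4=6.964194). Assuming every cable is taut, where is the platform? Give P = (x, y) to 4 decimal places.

(3.5000, 1.5000)

each cable: (A_i−P)·(A_i−P) = L_i²; let k_i = ‖A_i‖²−L_i²
k_1 = 0.0000+16.0000−18.5000 = -2.5000
row 1: 0.0000x − 8.0000y = -12.0000  (k_2=9.5000)
row 2: -12.0000x + 8.0000y = -30.0000  (k_3=27.5000)
row 3: -12.0000x − 8.0000y = -54.0000  (k_4=51.5000)
Cramer on rows 1–2 → x = 3.5000, y = 1.5000
check cable 4: ‖A_4−P‖² = 48.5000 ≈ L_4² = 48.5000 ✓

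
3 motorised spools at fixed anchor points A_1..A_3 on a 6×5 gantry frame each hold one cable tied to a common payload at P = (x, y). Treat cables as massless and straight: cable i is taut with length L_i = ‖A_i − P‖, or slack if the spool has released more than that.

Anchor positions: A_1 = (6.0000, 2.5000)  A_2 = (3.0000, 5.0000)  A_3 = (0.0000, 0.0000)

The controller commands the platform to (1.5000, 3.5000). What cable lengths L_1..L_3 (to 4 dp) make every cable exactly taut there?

L_1 = √((6.0000−1.5000)² + (2.5000−3.5000)²) = 4.6098
L_2 = √((3.0000−1.5000)² + (5.0000−3.5000)²) = 2.1213
L_3 = √((0.0000−1.5000)² + (0.0000−3.5000)²) = 3.8079

(4.6098, 2.1213, 3.8079)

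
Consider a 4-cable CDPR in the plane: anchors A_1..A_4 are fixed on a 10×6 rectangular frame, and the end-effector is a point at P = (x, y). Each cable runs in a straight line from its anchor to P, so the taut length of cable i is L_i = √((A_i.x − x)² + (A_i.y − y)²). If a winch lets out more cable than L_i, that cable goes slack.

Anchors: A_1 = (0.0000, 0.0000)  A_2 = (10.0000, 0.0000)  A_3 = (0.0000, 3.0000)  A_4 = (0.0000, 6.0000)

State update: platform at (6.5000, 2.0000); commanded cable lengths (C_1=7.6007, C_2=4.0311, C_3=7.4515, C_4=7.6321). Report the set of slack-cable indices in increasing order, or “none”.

i=1: geometric 6.8007 vs commanded 7.6007 ⇒ slack
i=2: geometric 4.0311 vs commanded 4.0311 ⇒ taut
i=3: geometric 6.5765 vs commanded 7.4515 ⇒ slack
i=4: geometric 7.6322 vs commanded 7.6321 ⇒ taut

1, 3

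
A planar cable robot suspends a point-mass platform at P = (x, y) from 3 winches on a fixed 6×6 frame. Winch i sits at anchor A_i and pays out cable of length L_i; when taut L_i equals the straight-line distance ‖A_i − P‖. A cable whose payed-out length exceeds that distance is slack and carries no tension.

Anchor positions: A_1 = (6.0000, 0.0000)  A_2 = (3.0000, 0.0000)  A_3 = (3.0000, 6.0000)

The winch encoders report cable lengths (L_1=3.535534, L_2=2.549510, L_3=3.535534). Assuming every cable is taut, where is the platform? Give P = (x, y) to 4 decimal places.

(3.5000, 2.5000)

circle eqns → linear via eq_j − eq_1; set q_j = A_j·A_j − L_j²
q_1 = 36.0000+0.0000−12.5000 = 23.5000
6.0000·x + 0.0000·y = q_1−q_2 = 21.0000
6.0000·x − 12.0000·y = q_1−q_3 = -9.0000
solve first two rows → x=3.5000, y=2.5000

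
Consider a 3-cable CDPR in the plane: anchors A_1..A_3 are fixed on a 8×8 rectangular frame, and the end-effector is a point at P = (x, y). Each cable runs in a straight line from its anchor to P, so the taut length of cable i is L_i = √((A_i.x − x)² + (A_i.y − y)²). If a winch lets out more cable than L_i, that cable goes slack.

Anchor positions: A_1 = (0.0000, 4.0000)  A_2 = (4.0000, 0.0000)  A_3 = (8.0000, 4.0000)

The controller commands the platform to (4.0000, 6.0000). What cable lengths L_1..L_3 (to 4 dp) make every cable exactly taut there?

L_1: Δ = A_1−P = (-4.0000, -2.0000) → ‖Δ‖ = √20.0000 = 4.4721
L_2: Δ = A_2−P = (0.0000, -6.0000) → ‖Δ‖ = √36.0000 = 6.0000
L_3: Δ = A_3−P = (4.0000, -2.0000) → ‖Δ‖ = √20.0000 = 4.4721

(4.4721, 6.0000, 4.4721)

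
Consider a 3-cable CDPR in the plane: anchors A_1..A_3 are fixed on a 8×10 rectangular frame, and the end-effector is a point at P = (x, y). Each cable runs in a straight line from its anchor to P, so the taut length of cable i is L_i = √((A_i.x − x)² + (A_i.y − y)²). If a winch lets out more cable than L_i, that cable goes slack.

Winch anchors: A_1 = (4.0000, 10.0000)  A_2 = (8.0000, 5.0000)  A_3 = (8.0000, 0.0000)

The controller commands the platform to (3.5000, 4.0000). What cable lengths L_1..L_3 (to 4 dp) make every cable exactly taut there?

L_1 = √((4.0000−3.5000)² + (10.0000−4.0000)²) = 6.0208
L_2 = √((8.0000−3.5000)² + (5.0000−4.0000)²) = 4.6098
L_3 = √((8.0000−3.5000)² + (0.0000−4.0000)²) = 6.0208

(6.0208, 4.6098, 6.0208)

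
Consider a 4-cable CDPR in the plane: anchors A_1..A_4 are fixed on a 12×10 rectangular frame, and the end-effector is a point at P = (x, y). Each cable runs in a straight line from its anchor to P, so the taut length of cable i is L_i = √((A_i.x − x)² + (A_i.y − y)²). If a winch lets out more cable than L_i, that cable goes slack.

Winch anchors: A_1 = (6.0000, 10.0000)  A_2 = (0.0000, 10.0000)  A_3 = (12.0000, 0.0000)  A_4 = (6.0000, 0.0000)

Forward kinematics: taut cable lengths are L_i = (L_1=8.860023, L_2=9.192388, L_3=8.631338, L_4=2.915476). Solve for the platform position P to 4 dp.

(3.5000, 1.5000)

each cable: (A_i−P)·(A_i−P) = L_i²; let k_i = ‖A_i‖²−L_i²
k_1 = 36.0000+100.0000−78.5000 = 57.5000
row 1: 12.0000x + 0.0000y = 42.0000  (k_2=15.5000)
row 2: -12.0000x + 20.0000y = -12.0000  (k_3=69.5000)
row 3: 0.0000x + 20.0000y = 30.0000  (k_4=27.5000)
Cramer on rows 1–2 → x = 3.5000, y = 1.5000
check cable 4: ‖A_4−P‖² = 8.5000 ≈ L_4² = 8.5000 ✓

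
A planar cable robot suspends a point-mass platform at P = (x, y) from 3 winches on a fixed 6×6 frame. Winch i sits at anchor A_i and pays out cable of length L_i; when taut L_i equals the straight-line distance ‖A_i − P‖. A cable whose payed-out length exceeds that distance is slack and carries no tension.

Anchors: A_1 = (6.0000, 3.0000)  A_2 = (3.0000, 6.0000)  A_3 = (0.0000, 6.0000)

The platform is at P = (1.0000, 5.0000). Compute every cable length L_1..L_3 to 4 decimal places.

cable 1: Δx=5.0000, Δy=-2.0000; L_1 = √(Δx²+Δy²) = 5.3852
cable 2: Δx=2.0000, Δy=1.0000; L_2 = √(Δx²+Δy²) = 2.2361
cable 3: Δx=-1.0000, Δy=1.0000; L_3 = √(Δx²+Δy²) = 1.4142

(5.3852, 2.2361, 1.4142)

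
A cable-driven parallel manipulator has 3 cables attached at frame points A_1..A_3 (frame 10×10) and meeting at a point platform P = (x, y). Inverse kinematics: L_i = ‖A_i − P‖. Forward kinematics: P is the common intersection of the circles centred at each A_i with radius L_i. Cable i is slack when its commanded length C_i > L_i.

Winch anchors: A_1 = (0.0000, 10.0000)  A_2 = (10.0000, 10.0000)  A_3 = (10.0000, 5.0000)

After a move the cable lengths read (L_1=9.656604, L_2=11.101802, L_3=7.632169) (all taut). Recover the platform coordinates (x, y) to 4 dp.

circle eqns → linear via eq_j − eq_1; set k_j = A_j·A_j − L_j²
k_1 = 0.0000+100.0000−93.2500 = 6.7500
-20.0000·x + 0.0000·y = k_1−k_2 = -70.0000
-20.0000·x + 10.0000·y = k_1−k_3 = -60.0000
solve first two rows → x=3.5000, y=1.0000

(3.5000, 1.0000)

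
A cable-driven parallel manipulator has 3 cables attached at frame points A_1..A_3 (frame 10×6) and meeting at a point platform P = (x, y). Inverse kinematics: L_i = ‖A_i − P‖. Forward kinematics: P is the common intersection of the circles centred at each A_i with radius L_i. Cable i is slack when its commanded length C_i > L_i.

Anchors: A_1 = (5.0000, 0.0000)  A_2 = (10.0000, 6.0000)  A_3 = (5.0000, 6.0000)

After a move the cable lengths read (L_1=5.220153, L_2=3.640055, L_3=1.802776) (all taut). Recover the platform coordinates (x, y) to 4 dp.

(6.5000, 5.0000)

expand ‖A_i−P‖²=L_i² and subtract eq 1 (k_i ≔ ‖A_i‖²−L_i²)
k_1 = 25.0000+0.0000−27.2500 = -2.2500
eq1−eq2 → [-10.0000  -12.0000]·P = -125.0000
eq1−eq3 → [0.0000  -12.0000]·P = -60.0000
2×2 solve → P = (6.5000, 5.0000)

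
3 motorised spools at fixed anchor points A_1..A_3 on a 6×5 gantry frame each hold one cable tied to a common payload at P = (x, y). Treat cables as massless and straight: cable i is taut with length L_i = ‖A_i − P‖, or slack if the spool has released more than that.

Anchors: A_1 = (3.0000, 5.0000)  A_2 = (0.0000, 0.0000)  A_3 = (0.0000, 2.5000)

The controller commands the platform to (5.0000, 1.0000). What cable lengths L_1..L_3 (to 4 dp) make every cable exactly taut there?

(4.4721, 5.0990, 5.2202)

L_1: Δ = A_1−P = (-2.0000, 4.0000) → ‖Δ‖ = √20.0000 = 4.4721
L_2: Δ = A_2−P = (-5.0000, -1.0000) → ‖Δ‖ = √26.0000 = 5.0990
L_3: Δ = A_3−P = (-5.0000, 1.5000) → ‖Δ‖ = √27.2500 = 5.2202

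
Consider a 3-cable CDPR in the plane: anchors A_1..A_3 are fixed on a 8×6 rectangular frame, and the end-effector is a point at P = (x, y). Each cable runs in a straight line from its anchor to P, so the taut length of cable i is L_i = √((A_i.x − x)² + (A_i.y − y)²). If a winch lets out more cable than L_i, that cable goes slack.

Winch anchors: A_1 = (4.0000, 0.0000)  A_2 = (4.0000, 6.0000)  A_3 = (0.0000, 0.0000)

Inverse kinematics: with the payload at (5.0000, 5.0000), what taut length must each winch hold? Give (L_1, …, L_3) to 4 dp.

(5.0990, 1.4142, 7.0711)

L_1: Δ = A_1−P = (-1.0000, -5.0000) → ‖Δ‖ = √26.0000 = 5.0990
L_2: Δ = A_2−P = (-1.0000, 1.0000) → ‖Δ‖ = √2.0000 = 1.4142
L_3: Δ = A_3−P = (-5.0000, -5.0000) → ‖Δ‖ = √50.0000 = 7.0711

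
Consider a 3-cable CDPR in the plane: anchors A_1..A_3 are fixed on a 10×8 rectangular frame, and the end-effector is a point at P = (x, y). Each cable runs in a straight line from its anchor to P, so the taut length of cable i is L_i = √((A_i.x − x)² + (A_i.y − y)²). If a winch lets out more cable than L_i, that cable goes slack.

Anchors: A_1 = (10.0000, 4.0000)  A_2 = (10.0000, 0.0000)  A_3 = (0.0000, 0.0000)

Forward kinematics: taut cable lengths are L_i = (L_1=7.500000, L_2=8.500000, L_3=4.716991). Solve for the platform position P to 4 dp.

expand ‖A_i−P‖²=L_i² and subtract eq 1 (k_i ≔ ‖A_i‖²−L_i²)
k_1 = 100.0000+16.0000−56.2500 = 59.7500
eq1−eq2 → [0.0000  8.0000]·P = 32.0000
eq1−eq3 → [20.0000  8.0000]·P = 82.0000
2×2 solve → P = (2.5000, 4.0000)

(2.5000, 4.0000)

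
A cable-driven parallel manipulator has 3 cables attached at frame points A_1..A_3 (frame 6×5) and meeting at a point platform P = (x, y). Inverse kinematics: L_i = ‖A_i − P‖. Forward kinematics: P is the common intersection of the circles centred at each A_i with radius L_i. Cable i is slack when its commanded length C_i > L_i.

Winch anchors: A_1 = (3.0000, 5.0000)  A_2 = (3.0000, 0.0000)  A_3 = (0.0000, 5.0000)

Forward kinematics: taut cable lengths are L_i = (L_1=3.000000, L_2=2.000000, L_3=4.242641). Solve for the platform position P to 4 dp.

(3.0000, 2.0000)

each cable: (A_i−P)·(A_i−P) = L_i²; let q_i = ‖A_i‖²−L_i²
q_1 = 9.0000+25.0000−9.0000 = 25.0000
row 1: 0.0000x + 10.0000y = 20.0000  (q_2=5.0000)
row 2: 6.0000x + 0.0000y = 18.0000  (q_3=7.0000)
Cramer on rows 1–2 → x = 3.0000, y = 2.0000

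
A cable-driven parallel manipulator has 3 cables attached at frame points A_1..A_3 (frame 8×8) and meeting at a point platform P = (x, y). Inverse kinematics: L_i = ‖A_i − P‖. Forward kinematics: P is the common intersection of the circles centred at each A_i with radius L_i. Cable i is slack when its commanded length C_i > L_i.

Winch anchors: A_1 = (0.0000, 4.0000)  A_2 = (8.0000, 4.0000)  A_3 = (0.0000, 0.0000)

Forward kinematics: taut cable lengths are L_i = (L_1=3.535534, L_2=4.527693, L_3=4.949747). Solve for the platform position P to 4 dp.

each cable: (A_i−P)·(A_i−P) = L_i²; let k_i = ‖A_i‖²−L_i²
k_1 = 0.0000+16.0000−12.5000 = 3.5000
row 1: -16.0000x + 0.0000y = -56.0000  (k_2=59.5000)
row 2: 0.0000x + 8.0000y = 28.0000  (k_3=-24.5000)
Cramer on rows 1–2 → x = 3.5000, y = 3.5000

(3.5000, 3.5000)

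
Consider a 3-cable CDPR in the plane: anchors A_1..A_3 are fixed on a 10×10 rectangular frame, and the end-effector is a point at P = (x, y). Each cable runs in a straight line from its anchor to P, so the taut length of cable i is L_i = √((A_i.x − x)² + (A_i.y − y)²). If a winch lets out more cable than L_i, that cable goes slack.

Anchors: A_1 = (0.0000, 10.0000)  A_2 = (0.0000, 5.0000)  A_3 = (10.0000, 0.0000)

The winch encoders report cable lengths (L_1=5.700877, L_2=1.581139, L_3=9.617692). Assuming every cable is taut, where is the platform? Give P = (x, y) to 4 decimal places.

circle eqns → linear via eq_j − eq_1; set q_j = A_j·A_j − L_j²
q_1 = 0.0000+100.0000−32.5000 = 67.5000
0.0000·x + 10.0000·y = q_1−q_2 = 45.0000
-20.0000·x + 20.0000·y = q_1−q_3 = 60.0000
solve first two rows → x=1.5000, y=4.5000

(1.5000, 4.5000)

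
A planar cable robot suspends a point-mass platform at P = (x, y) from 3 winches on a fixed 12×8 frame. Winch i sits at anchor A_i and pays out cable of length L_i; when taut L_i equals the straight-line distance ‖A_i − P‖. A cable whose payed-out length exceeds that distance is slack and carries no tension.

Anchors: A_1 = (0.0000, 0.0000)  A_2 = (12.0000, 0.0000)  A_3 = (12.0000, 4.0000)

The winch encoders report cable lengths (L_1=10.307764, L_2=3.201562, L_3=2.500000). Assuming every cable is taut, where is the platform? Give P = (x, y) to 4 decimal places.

(10.0000, 2.5000)

expand ‖A_i−P‖²=L_i² and subtract eq 1 (c_i ≔ ‖A_i‖²−L_i²)
c_1 = 0.0000+0.0000−106.2500 = -106.2500
eq1−eq2 → [-24.0000  0.0000]·P = -240.0000
eq1−eq3 → [-24.0000  -8.0000]·P = -260.0000
2×2 solve → P = (10.0000, 2.5000)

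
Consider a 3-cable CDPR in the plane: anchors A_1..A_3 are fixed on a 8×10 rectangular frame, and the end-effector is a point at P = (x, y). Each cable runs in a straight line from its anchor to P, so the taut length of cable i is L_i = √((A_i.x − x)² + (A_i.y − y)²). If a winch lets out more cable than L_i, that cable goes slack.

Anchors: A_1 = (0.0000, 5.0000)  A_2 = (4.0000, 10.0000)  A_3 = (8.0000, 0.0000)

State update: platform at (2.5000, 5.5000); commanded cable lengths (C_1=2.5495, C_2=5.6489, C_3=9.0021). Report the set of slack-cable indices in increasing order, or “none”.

2, 3

cable 1: L_1 = ‖A_1−P‖ = 2.5495;  C_1 = 2.5495 → taut
cable 2: L_2 = ‖A_2−P‖ = 4.7434;  C_2 = 5.6489 → slack
cable 3: L_3 = ‖A_3−P‖ = 7.7782;  C_3 = 9.0021 → slack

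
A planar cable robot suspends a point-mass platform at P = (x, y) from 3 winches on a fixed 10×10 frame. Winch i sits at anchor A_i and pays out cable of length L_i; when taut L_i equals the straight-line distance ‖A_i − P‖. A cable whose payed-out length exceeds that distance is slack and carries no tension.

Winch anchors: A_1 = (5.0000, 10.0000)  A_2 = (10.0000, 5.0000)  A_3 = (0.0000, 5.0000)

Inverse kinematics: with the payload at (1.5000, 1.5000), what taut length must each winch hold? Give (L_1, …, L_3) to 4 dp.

L_1: Δ = A_1−P = (3.5000, 8.5000) → ‖Δ‖ = √84.5000 = 9.1924
L_2: Δ = A_2−P = (8.5000, 3.5000) → ‖Δ‖ = √84.5000 = 9.1924
L_3: Δ = A_3−P = (-1.5000, 3.5000) → ‖Δ‖ = √14.5000 = 3.8079

(9.1924, 9.1924, 3.8079)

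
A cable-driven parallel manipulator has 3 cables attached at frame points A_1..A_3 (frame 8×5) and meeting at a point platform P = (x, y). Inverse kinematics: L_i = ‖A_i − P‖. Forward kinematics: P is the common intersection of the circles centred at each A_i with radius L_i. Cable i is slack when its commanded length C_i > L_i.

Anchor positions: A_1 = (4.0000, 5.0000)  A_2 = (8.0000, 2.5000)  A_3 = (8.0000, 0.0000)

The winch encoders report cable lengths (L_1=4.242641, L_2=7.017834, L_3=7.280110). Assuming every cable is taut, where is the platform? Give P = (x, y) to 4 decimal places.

(1.0000, 2.0000)

each cable: (A_i−P)·(A_i−P) = L_i²; let c_i = ‖A_i‖²−L_i²
c_1 = 16.0000+25.0000−18.0000 = 23.0000
row 1: -8.0000x + 5.0000y = 2.0000  (c_2=21.0000)
row 2: -8.0000x + 10.0000y = 12.0000  (c_3=11.0000)
Cramer on rows 1–2 → x = 1.0000, y = 2.0000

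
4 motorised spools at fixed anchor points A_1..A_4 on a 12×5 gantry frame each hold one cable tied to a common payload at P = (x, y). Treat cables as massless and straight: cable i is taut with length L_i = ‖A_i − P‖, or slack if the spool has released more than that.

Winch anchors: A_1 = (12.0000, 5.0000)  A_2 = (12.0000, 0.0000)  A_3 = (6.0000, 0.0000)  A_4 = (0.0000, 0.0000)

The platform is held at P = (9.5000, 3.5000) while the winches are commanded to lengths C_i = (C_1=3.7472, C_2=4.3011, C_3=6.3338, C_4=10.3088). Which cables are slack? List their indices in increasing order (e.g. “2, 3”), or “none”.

1, 3, 4

cable 1: √((2.5000)²+(1.5000)²)=2.9155, C_1=3.7472: slack
cable 2: √((2.5000)²+(-3.5000)²)=4.3012, C_2=4.3011: taut
cable 3: √((-3.5000)²+(-3.5000)²)=4.9497, C_3=6.3338: slack
cable 4: √((-9.5000)²+(-3.5000)²)=10.1242, C_4=10.3088: slack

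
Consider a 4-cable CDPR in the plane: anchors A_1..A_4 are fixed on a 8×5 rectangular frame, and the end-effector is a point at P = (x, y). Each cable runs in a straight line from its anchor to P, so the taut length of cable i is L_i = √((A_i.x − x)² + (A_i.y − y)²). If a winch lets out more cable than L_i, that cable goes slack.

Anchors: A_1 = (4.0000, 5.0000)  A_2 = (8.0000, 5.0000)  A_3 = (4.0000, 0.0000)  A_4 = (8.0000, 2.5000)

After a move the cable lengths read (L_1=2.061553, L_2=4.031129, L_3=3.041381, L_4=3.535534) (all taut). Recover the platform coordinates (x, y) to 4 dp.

(4.5000, 3.0000)

each cable: (A_i−P)·(A_i−P) = L_i²; let c_i = ‖A_i‖²−L_i²
c_1 = 16.0000+25.0000−4.2500 = 36.7500
row 1: -8.0000x + 0.0000y = -36.0000  (c_2=72.7500)
row 2: 0.0000x + 10.0000y = 30.0000  (c_3=6.7500)
row 3: -8.0000x + 5.0000y = -21.0000  (c_4=57.7500)
Cramer on rows 1–2 → x = 4.5000, y = 3.0000
check cable 4: ‖A_4−P‖² = 12.5000 ≈ L_4² = 12.5000 ✓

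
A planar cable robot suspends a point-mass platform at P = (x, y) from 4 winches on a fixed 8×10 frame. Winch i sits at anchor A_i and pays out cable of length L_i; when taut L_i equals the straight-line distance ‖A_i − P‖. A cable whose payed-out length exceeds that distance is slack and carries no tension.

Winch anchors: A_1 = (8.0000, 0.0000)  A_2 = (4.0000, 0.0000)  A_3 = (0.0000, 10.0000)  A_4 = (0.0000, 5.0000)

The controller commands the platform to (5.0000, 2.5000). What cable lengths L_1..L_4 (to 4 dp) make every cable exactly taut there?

cable 1: Δx=3.0000, Δy=-2.5000; L_1 = √(Δx²+Δy²) = 3.9051
cable 2: Δx=-1.0000, Δy=-2.5000; L_2 = √(Δx²+Δy²) = 2.6926
cable 3: Δx=-5.0000, Δy=7.5000; L_3 = √(Δx²+Δy²) = 9.0139
cable 4: Δx=-5.0000, Δy=2.5000; L_4 = √(Δx²+Δy²) = 5.5902

(3.9051, 2.6926, 9.0139, 5.5902)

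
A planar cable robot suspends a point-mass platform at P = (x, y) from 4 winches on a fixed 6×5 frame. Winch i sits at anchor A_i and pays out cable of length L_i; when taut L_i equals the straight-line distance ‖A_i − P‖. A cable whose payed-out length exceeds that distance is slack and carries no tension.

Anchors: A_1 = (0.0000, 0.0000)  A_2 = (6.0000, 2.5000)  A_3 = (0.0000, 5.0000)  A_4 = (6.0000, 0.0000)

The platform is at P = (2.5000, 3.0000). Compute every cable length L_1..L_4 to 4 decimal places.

cable 1: Δx=-2.5000, Δy=-3.0000; L_1 = √(Δx²+Δy²) = 3.9051
cable 2: Δx=3.5000, Δy=-0.5000; L_2 = √(Δx²+Δy²) = 3.5355
cable 3: Δx=-2.5000, Δy=2.0000; L_3 = √(Δx²+Δy²) = 3.2016
cable 4: Δx=3.5000, Δy=-3.0000; L_4 = √(Δx²+Δy²) = 4.6098

(3.9051, 3.5355, 3.2016, 4.6098)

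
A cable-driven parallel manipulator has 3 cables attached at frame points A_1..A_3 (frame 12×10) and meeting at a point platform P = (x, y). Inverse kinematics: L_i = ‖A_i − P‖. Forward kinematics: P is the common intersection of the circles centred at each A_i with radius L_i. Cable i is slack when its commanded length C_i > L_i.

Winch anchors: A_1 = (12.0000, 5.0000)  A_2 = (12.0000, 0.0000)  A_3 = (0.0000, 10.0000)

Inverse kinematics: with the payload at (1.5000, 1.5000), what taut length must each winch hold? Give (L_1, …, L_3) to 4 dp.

L_1 = √((12.0000−1.5000)² + (5.0000−1.5000)²) = 11.0680
L_2 = √((12.0000−1.5000)² + (0.0000−1.5000)²) = 10.6066
L_3 = √((0.0000−1.5000)² + (10.0000−1.5000)²) = 8.6313

(11.0680, 10.6066, 8.6313)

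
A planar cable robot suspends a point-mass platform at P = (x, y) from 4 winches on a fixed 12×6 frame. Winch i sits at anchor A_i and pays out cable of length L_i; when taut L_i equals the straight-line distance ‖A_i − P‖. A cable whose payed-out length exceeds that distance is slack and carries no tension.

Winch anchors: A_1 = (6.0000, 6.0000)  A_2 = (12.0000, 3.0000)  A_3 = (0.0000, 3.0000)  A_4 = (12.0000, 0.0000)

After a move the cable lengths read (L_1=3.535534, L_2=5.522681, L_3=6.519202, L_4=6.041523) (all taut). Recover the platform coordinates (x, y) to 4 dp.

(6.5000, 2.5000)

expand ‖A_i−P‖²=L_i² and subtract eq 1 (q_i ≔ ‖A_i‖²−L_i²)
q_1 = 36.0000+36.0000−12.5000 = 59.5000
eq1−eq2 → [-12.0000  6.0000]·P = -63.0000
eq1−eq3 → [12.0000  6.0000]·P = 93.0000
eq1−eq4 → [-12.0000  12.0000]·P = -48.0000
2×2 solve → P = (6.5000, 2.5000)
check cable 4: ‖A_4−P‖² = 36.5000 ≈ L_4² = 36.5000 ✓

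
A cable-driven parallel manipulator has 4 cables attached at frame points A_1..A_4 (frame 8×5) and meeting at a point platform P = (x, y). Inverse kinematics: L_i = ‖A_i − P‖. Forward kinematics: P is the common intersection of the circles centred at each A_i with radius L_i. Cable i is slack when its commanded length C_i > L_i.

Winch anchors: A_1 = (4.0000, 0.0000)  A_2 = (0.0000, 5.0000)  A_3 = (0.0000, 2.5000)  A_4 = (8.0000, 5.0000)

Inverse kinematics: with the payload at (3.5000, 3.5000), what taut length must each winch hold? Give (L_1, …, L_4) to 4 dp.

(3.5355, 3.8079, 3.6401, 4.7434)

L_1: Δ = A_1−P = (0.5000, -3.5000) → ‖Δ‖ = √12.5000 = 3.5355
L_2: Δ = A_2−P = (-3.5000, 1.5000) → ‖Δ‖ = √14.5000 = 3.8079
L_3: Δ = A_3−P = (-3.5000, -1.0000) → ‖Δ‖ = √13.2500 = 3.6401
L_4: Δ = A_4−P = (4.5000, 1.5000) → ‖Δ‖ = √22.5000 = 4.7434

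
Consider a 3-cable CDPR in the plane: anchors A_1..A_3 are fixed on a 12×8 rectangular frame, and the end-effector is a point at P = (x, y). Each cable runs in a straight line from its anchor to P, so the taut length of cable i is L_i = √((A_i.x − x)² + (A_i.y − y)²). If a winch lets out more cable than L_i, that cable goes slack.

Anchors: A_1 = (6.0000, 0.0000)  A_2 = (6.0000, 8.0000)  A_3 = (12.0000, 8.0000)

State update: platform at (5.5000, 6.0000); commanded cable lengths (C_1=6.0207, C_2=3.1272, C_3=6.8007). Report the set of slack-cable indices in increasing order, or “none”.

2

cable 1: L_1 = ‖A_1−P‖ = 6.0208;  C_1 = 6.0207 → taut
cable 2: L_2 = ‖A_2−P‖ = 2.0616;  C_2 = 3.1272 → slack
cable 3: L_3 = ‖A_3−P‖ = 6.8007;  C_3 = 6.8007 → taut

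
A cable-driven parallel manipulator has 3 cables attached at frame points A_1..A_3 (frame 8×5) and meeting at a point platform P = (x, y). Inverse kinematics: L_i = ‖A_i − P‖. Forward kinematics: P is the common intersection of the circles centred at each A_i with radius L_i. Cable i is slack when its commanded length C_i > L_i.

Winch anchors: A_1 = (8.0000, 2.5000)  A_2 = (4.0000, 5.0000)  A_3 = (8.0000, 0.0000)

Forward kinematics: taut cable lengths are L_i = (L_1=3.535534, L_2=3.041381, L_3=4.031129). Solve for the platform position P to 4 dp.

(4.5000, 2.0000)

circle eqns → linear via eq_j − eq_1; set c_j = A_j·A_j − L_j²
c_1 = 64.0000+6.2500−12.5000 = 57.7500
8.0000·x − 5.0000·y = c_1−c_2 = 26.0000
0.0000·x + 5.0000·y = c_1−c_3 = 10.0000
solve first two rows → x=4.5000, y=2.0000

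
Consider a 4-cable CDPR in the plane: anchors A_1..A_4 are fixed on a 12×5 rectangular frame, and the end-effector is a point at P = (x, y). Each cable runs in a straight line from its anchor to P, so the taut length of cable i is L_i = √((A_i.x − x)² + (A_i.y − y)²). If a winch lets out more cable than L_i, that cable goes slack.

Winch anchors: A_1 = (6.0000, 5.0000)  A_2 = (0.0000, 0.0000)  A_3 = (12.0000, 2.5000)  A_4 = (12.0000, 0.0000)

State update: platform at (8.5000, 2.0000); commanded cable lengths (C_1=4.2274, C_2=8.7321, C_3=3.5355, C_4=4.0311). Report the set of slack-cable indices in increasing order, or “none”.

1

cable 1: √((-2.5000)²+(3.0000)²)=3.9051, C_1=4.2274: slack
cable 2: √((-8.5000)²+(-2.0000)²)=8.7321, C_2=8.7321: taut
cable 3: √((3.5000)²+(0.5000)²)=3.5355, C_3=3.5355: taut
cable 4: √((3.5000)²+(-2.0000)²)=4.0311, C_4=4.0311: taut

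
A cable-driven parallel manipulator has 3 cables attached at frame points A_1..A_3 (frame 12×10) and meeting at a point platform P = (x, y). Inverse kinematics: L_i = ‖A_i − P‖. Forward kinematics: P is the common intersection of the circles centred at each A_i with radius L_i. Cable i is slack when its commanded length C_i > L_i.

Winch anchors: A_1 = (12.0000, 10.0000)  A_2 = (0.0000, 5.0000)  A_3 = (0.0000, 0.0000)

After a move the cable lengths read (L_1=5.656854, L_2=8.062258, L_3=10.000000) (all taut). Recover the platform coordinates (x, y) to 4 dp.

circle eqns → linear via eq_j − eq_1; set q_j = A_j·A_j − L_j²
q_1 = 144.0000+100.0000−32.0000 = 212.0000
24.0000·x + 10.0000·y = q_1−q_2 = 252.0000
24.0000·x + 20.0000·y = q_1−q_3 = 312.0000
solve first two rows → x=8.0000, y=6.0000

(8.0000, 6.0000)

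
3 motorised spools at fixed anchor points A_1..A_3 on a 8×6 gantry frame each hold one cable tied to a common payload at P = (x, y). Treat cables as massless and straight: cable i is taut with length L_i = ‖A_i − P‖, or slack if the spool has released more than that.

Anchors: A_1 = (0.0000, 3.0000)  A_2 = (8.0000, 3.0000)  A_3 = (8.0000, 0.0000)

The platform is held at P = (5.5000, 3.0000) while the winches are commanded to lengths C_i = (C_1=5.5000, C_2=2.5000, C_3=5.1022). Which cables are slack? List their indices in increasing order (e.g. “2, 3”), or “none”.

cable 1: √((-5.5000)²+(0.0000)²)=5.5000, C_1=5.5000: taut
cable 2: √((2.5000)²+(0.0000)²)=2.5000, C_2=2.5000: taut
cable 3: √((2.5000)²+(-3.0000)²)=3.9051, C_3=5.1022: slack

3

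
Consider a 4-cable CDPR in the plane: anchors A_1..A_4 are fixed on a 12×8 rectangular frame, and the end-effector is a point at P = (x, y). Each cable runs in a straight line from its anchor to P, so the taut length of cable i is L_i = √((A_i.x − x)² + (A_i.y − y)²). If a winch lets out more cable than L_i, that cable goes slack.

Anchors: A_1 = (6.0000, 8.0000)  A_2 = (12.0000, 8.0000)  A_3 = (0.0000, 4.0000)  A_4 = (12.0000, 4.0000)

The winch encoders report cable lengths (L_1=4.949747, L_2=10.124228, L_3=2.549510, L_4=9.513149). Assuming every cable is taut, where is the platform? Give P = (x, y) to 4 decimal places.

(2.5000, 4.5000)

expand ‖A_i−P‖²=L_i² and subtract eq 1 (q_i ≔ ‖A_i‖²−L_i²)
q_1 = 36.0000+64.0000−24.5000 = 75.5000
eq1−eq2 → [-12.0000  0.0000]·P = -30.0000
eq1−eq3 → [12.0000  8.0000]·P = 66.0000
eq1−eq4 → [-12.0000  8.0000]·P = 6.0000
2×2 solve → P = (2.5000, 4.5000)
check cable 4: ‖A_4−P‖² = 90.5000 ≈ L_4² = 90.5000 ✓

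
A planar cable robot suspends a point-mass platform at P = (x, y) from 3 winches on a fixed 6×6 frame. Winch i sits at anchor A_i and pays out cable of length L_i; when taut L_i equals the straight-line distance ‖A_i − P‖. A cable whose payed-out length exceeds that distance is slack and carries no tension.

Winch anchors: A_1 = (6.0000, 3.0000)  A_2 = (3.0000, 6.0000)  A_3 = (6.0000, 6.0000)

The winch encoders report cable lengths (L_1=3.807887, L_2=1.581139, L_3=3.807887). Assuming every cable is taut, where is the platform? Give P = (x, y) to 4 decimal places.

(2.5000, 4.5000)

expand ‖A_i−P‖²=L_i² and subtract eq 1 (q_i ≔ ‖A_i‖²−L_i²)
q_1 = 36.0000+9.0000−14.5000 = 30.5000
eq1−eq2 → [6.0000  -6.0000]·P = -12.0000
eq1−eq3 → [0.0000  -6.0000]·P = -27.0000
2×2 solve → P = (2.5000, 4.5000)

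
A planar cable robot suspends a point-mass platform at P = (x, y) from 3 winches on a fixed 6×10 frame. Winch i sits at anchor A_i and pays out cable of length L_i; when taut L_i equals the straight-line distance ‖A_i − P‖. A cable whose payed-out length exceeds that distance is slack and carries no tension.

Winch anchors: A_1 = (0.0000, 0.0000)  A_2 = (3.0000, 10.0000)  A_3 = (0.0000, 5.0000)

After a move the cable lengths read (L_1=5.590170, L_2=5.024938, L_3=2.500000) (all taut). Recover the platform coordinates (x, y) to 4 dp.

each cable: (A_i−P)·(A_i−P) = L_i²; let k_i = ‖A_i‖²−L_i²
k_1 = 0.0000+0.0000−31.2500 = -31.2500
row 1: -6.0000x − 20.0000y = -115.0000  (k_2=83.7500)
row 2: 0.0000x − 10.0000y = -50.0000  (k_3=18.7500)
Cramer on rows 1–2 → x = 2.5000, y = 5.0000

(2.5000, 5.0000)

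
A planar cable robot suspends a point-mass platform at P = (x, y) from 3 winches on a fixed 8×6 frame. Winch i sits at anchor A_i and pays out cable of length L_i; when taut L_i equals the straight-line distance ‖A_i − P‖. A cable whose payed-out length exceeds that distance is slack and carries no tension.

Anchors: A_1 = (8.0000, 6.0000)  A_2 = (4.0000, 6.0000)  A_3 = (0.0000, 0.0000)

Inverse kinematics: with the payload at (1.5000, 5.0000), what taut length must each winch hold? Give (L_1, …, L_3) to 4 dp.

(6.5765, 2.6926, 5.2202)

L_1 = √((8.0000−1.5000)² + (6.0000−5.0000)²) = 6.5765
L_2 = √((4.0000−1.5000)² + (6.0000−5.0000)²) = 2.6926
L_3 = √((0.0000−1.5000)² + (0.0000−5.0000)²) = 5.2202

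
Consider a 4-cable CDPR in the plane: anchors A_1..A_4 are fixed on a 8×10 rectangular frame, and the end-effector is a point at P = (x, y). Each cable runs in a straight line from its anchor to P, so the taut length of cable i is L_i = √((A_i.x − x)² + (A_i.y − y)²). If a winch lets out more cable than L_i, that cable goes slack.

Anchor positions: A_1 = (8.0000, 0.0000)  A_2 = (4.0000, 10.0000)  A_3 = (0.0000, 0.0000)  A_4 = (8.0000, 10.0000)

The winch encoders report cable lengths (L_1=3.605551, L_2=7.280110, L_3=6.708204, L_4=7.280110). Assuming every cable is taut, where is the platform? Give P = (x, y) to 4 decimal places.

circle eqns → linear via eq_j − eq_1; set k_j = A_j·A_j − L_j²
k_1 = 64.0000+0.0000−13.0000 = 51.0000
8.0000·x − 20.0000·y = k_1−k_2 = -12.0000
16.0000·x + 0.0000·y = k_1−k_3 = 96.0000
0.0000·x − 20.0000·y = k_1−k_4 = -60.0000
solve first two rows → x=6.0000, y=3.0000
check cable 4: ‖A_4−P‖² = 53.0000 ≈ L_4² = 53.0000 ✓

(6.0000, 3.0000)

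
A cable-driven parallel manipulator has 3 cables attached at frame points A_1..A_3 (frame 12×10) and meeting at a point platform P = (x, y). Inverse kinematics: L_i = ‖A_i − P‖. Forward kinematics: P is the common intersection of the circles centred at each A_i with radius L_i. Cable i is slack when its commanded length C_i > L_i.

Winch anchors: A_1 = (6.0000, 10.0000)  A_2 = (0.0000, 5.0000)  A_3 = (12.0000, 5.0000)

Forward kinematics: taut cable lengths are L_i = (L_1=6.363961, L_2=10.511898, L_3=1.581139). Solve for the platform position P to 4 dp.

(10.5000, 5.5000)

circle eqns → linear via eq_j − eq_1; set c_j = A_j·A_j − L_j²
c_1 = 36.0000+100.0000−40.5000 = 95.5000
12.0000·x + 10.0000·y = c_1−c_2 = 181.0000
-12.0000·x + 10.0000·y = c_1−c_3 = -71.0000
solve first two rows → x=10.5000, y=5.5000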